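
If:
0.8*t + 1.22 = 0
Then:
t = -1.52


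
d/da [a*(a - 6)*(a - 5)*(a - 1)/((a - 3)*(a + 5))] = 2*(a^5 - 3*a^4 - 54*a^3 + 326*a^2 - 615*a + 225)/(a^4 + 4*a^3 - 26*a^2 - 60*a + 225)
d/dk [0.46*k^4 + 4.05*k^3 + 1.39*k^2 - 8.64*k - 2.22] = 1.84*k^3 + 12.15*k^2 + 2.78*k - 8.64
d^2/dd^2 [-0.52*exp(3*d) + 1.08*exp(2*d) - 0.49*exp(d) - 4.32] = (-4.68*exp(2*d) + 4.32*exp(d) - 0.49)*exp(d)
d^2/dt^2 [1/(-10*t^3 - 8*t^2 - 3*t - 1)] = 2*(2*(15*t + 4)*(10*t^3 + 8*t^2 + 3*t + 1) - (30*t^2 + 16*t + 3)^2)/(10*t^3 + 8*t^2 + 3*t + 1)^3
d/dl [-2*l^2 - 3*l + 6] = -4*l - 3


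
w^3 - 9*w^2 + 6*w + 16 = (w - 8)*(w - 2)*(w + 1)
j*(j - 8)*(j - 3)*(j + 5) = j^4 - 6*j^3 - 31*j^2 + 120*j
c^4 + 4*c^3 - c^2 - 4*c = c*(c - 1)*(c + 1)*(c + 4)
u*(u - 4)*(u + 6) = u^3 + 2*u^2 - 24*u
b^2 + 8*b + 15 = (b + 3)*(b + 5)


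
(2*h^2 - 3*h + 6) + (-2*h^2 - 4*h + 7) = 13 - 7*h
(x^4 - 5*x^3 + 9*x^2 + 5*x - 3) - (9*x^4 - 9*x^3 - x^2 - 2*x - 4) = -8*x^4 + 4*x^3 + 10*x^2 + 7*x + 1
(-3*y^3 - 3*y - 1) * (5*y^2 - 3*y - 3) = -15*y^5 + 9*y^4 - 6*y^3 + 4*y^2 + 12*y + 3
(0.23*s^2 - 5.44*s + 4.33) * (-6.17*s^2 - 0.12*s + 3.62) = -1.4191*s^4 + 33.5372*s^3 - 25.2307*s^2 - 20.2124*s + 15.6746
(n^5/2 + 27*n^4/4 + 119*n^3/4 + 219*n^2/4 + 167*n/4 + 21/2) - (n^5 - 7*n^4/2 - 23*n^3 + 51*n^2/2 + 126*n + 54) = -n^5/2 + 41*n^4/4 + 211*n^3/4 + 117*n^2/4 - 337*n/4 - 87/2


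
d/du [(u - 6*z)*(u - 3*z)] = 2*u - 9*z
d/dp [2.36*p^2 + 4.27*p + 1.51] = 4.72*p + 4.27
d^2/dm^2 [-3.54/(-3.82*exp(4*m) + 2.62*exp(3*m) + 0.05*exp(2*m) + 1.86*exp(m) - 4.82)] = ((-216.3648*exp(3*m) + 83.4732*exp(2*m) + 0.708*exp(m) + 6.5844)*(-3.82*exp(4*m) + 2.62*exp(3*m) + 0.05*exp(2*m) + 1.86*exp(m) - 4.82) - 3.54*(-30.56*exp(3*m) + 15.72*exp(2*m) + 0.2*exp(m) + 3.72)*(-15.28*exp(3*m) + 7.86*exp(2*m) + 0.1*exp(m) + 1.86)*exp(m))*exp(m)/(-3.82*exp(4*m) + 2.62*exp(3*m) + 0.05*exp(2*m) + 1.86*exp(m) - 4.82)^3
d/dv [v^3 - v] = 3*v^2 - 1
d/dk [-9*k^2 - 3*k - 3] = -18*k - 3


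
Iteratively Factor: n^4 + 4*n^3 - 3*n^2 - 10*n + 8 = (n - 1)*(n^3 + 5*n^2 + 2*n - 8) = (n - 1)^2*(n^2 + 6*n + 8) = (n - 1)^2*(n + 2)*(n + 4)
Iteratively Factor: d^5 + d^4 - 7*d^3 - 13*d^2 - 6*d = (d + 1)*(d^4 - 7*d^2 - 6*d) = (d - 3)*(d + 1)*(d^3 + 3*d^2 + 2*d) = d*(d - 3)*(d + 1)*(d^2 + 3*d + 2) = d*(d - 3)*(d + 1)*(d + 2)*(d + 1)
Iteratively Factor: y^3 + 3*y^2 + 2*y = (y + 2)*(y^2 + y) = (y + 1)*(y + 2)*(y)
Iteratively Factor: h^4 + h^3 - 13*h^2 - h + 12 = (h - 1)*(h^3 + 2*h^2 - 11*h - 12) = (h - 1)*(h + 1)*(h^2 + h - 12) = (h - 3)*(h - 1)*(h + 1)*(h + 4)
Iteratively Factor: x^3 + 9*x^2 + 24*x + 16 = (x + 4)*(x^2 + 5*x + 4) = (x + 1)*(x + 4)*(x + 4)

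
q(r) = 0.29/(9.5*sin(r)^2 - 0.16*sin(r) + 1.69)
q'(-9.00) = -0.19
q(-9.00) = 0.09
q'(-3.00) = -0.23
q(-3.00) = 0.15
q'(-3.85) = 0.09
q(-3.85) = 0.05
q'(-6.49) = 0.26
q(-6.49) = 0.14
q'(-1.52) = 0.00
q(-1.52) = 0.03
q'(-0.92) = 0.04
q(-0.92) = 0.04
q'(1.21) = -0.02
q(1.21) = 0.03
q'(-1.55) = 0.00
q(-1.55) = 0.03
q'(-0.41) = 0.19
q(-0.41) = 0.09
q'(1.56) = -0.00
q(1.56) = 0.03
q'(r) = 0.29*(-19.0*sin(r)*cos(r) + 0.16*cos(r))/(9.5*sin(r)^2 - 0.16*sin(r) + 1.69)^2 = (0.0464 - 5.51*sin(r))*cos(r)/(9.5*sin(r)^2 - 0.16*sin(r) + 1.69)^2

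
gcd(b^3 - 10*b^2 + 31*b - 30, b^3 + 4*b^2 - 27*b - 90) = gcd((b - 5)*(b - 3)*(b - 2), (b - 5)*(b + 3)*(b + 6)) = b - 5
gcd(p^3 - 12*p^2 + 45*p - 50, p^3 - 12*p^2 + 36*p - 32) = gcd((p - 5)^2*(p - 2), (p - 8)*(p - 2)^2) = p - 2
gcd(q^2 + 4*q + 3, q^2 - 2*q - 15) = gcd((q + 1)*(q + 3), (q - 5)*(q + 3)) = q + 3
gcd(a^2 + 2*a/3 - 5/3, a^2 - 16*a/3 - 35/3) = a + 5/3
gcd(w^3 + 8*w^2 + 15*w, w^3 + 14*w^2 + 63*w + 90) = w^2 + 8*w + 15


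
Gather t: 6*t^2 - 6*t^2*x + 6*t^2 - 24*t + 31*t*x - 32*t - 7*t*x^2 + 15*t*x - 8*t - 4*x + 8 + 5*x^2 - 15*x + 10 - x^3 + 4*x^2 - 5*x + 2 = t^2*(12 - 6*x) + t*(-7*x^2 + 46*x - 64) - x^3 + 9*x^2 - 24*x + 20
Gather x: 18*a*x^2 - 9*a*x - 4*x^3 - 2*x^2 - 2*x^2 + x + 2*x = -4*x^3 + x^2*(18*a - 4) + x*(3 - 9*a)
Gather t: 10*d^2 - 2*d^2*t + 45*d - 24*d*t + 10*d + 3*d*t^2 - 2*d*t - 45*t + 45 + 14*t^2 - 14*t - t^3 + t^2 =10*d^2 + 55*d - t^3 + t^2*(3*d + 15) + t*(-2*d^2 - 26*d - 59) + 45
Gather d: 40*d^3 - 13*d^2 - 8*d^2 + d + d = 40*d^3 - 21*d^2 + 2*d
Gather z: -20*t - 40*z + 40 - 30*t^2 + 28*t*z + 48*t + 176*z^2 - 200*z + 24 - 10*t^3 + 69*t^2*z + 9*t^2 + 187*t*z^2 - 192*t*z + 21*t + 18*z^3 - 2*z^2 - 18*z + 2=-10*t^3 - 21*t^2 + 49*t + 18*z^3 + z^2*(187*t + 174) + z*(69*t^2 - 164*t - 258) + 66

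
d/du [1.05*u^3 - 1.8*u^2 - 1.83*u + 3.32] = 3.15*u^2 - 3.6*u - 1.83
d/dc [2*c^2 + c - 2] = 4*c + 1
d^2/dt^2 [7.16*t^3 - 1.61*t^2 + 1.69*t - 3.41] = 42.96*t - 3.22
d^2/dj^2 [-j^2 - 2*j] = -2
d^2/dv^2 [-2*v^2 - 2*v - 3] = -4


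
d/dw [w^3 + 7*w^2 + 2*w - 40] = 3*w^2 + 14*w + 2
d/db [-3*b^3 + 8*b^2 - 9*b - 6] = -9*b^2 + 16*b - 9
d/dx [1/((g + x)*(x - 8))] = ((8 - x)*(g + x) - (x - 8)^2)/((g + x)^2*(x - 8)^3)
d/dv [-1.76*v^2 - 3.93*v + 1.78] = -3.52*v - 3.93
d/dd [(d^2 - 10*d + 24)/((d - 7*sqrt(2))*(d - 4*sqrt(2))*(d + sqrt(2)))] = (-d^4 + 20*d^3 - 100*sqrt(2)*d^2 - 38*d^2 + 592*sqrt(2)*d - 816 - 560*sqrt(2))/(d^6 - 20*sqrt(2)*d^5 + 268*d^4 - 568*sqrt(2)*d^3 - 1084*d^2 + 3808*sqrt(2)*d + 6272)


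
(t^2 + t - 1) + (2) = t^2 + t + 1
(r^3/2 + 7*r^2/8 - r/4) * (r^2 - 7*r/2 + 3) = r^5/2 - 7*r^4/8 - 29*r^3/16 + 7*r^2/2 - 3*r/4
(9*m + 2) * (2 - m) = -9*m^2 + 16*m + 4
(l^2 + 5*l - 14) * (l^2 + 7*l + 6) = l^4 + 12*l^3 + 27*l^2 - 68*l - 84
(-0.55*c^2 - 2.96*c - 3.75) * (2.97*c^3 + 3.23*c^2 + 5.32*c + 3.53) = -1.6335*c^5 - 10.5677*c^4 - 23.6243*c^3 - 29.8012*c^2 - 30.3988*c - 13.2375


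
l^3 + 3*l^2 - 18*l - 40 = (l - 4)*(l + 2)*(l + 5)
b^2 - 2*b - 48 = (b - 8)*(b + 6)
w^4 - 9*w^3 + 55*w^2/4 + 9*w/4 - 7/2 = (w - 7)*(w - 2)*(w - 1/2)*(w + 1/2)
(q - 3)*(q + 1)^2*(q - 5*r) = q^4 - 5*q^3*r - q^3 + 5*q^2*r - 5*q^2 + 25*q*r - 3*q + 15*r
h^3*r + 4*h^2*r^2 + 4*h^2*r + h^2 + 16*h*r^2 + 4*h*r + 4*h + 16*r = (h + 4)*(h + 4*r)*(h*r + 1)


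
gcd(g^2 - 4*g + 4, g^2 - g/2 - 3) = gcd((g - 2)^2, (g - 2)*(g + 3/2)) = g - 2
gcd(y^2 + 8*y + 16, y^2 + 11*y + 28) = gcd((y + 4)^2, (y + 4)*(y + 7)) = y + 4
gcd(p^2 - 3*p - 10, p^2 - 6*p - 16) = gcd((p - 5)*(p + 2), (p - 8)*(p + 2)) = p + 2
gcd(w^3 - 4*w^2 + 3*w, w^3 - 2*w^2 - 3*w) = w^2 - 3*w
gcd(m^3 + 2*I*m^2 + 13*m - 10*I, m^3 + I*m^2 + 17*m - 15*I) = m^2 + 4*I*m + 5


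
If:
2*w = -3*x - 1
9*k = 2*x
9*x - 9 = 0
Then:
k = 2/9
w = -2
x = 1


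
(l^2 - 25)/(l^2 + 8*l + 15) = (l - 5)/(l + 3)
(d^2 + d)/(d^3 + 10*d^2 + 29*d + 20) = d/(d^2 + 9*d + 20)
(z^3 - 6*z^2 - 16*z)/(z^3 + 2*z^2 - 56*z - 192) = z*(z + 2)/(z^2 + 10*z + 24)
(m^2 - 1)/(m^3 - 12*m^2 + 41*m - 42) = (m^2 - 1)/(m^3 - 12*m^2 + 41*m - 42)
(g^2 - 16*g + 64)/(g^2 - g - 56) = (g - 8)/(g + 7)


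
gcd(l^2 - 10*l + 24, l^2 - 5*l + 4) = l - 4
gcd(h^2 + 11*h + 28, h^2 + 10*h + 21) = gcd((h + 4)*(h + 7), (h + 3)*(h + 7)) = h + 7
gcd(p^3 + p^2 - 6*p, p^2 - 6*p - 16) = 1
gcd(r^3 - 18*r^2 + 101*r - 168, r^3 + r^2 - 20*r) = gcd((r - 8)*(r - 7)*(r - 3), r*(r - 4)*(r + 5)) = 1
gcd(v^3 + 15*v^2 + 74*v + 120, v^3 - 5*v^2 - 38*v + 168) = v + 6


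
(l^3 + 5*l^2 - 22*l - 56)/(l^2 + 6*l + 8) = (l^2 + 3*l - 28)/(l + 4)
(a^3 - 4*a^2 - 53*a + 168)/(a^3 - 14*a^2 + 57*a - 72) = (a + 7)/(a - 3)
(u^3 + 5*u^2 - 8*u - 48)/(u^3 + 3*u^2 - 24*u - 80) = (u - 3)/(u - 5)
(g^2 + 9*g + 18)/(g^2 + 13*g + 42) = (g + 3)/(g + 7)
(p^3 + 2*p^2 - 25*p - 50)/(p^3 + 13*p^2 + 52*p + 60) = (p - 5)/(p + 6)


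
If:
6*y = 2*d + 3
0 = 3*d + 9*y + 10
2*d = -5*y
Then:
No Solution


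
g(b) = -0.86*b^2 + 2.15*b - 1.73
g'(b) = 2.15 - 1.72*b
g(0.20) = -1.33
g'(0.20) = 1.81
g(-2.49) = -12.42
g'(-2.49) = 6.43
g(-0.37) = -2.64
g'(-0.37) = 2.79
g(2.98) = -2.96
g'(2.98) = -2.98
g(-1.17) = -5.42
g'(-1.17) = 4.16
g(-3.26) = -17.88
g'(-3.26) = 7.76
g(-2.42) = -11.97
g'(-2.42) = 6.31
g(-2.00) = -9.47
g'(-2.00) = 5.59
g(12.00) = -99.77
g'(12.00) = -18.49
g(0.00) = -1.73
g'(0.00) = 2.15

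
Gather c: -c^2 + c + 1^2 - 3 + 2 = -c^2 + c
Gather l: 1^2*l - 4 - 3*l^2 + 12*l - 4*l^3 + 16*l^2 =-4*l^3 + 13*l^2 + 13*l - 4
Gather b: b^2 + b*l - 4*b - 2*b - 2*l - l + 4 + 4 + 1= b^2 + b*(l - 6) - 3*l + 9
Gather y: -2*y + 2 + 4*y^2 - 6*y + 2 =4*y^2 - 8*y + 4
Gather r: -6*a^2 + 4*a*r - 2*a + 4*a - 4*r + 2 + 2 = -6*a^2 + 2*a + r*(4*a - 4) + 4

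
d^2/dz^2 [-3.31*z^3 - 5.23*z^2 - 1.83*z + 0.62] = -19.86*z - 10.46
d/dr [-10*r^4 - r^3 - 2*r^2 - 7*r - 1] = -40*r^3 - 3*r^2 - 4*r - 7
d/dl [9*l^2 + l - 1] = 18*l + 1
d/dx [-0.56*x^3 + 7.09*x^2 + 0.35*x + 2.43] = -1.68*x^2 + 14.18*x + 0.35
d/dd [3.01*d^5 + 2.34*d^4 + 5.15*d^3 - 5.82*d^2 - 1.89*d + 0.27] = 15.05*d^4 + 9.36*d^3 + 15.45*d^2 - 11.64*d - 1.89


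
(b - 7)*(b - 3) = b^2 - 10*b + 21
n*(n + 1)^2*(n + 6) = n^4 + 8*n^3 + 13*n^2 + 6*n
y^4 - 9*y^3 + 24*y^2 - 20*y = y*(y - 5)*(y - 2)^2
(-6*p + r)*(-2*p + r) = 12*p^2 - 8*p*r + r^2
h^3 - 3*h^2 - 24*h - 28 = (h - 7)*(h + 2)^2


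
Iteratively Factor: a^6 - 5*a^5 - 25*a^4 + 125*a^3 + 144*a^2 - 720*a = (a - 4)*(a^5 - a^4 - 29*a^3 + 9*a^2 + 180*a) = a*(a - 4)*(a^4 - a^3 - 29*a^2 + 9*a + 180) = a*(a - 4)*(a - 3)*(a^3 + 2*a^2 - 23*a - 60) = a*(a - 4)*(a - 3)*(a + 3)*(a^2 - a - 20) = a*(a - 5)*(a - 4)*(a - 3)*(a + 3)*(a + 4)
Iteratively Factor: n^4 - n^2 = (n - 1)*(n^3 + n^2) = n*(n - 1)*(n^2 + n) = n^2*(n - 1)*(n + 1)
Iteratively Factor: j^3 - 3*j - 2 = (j + 1)*(j^2 - j - 2) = (j + 1)^2*(j - 2)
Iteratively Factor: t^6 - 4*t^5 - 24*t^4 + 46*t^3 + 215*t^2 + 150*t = (t - 5)*(t^5 + t^4 - 19*t^3 - 49*t^2 - 30*t) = (t - 5)*(t + 1)*(t^4 - 19*t^2 - 30*t) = t*(t - 5)*(t + 1)*(t^3 - 19*t - 30) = t*(t - 5)*(t + 1)*(t + 2)*(t^2 - 2*t - 15) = t*(t - 5)^2*(t + 1)*(t + 2)*(t + 3)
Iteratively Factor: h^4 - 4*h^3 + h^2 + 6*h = (h + 1)*(h^3 - 5*h^2 + 6*h) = h*(h + 1)*(h^2 - 5*h + 6) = h*(h - 2)*(h + 1)*(h - 3)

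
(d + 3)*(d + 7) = d^2 + 10*d + 21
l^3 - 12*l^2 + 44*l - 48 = (l - 6)*(l - 4)*(l - 2)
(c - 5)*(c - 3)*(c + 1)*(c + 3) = c^4 - 4*c^3 - 14*c^2 + 36*c + 45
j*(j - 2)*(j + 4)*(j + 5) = j^4 + 7*j^3 + 2*j^2 - 40*j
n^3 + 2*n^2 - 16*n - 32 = (n - 4)*(n + 2)*(n + 4)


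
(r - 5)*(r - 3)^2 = r^3 - 11*r^2 + 39*r - 45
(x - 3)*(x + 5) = x^2 + 2*x - 15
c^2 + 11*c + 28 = (c + 4)*(c + 7)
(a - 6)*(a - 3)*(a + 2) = a^3 - 7*a^2 + 36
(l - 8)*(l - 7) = l^2 - 15*l + 56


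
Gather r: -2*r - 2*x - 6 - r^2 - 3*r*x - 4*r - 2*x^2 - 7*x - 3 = -r^2 + r*(-3*x - 6) - 2*x^2 - 9*x - 9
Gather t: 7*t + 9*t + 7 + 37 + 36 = 16*t + 80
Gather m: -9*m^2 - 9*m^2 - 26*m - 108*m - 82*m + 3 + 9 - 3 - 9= -18*m^2 - 216*m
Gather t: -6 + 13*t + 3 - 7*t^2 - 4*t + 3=-7*t^2 + 9*t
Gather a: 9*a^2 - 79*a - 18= 9*a^2 - 79*a - 18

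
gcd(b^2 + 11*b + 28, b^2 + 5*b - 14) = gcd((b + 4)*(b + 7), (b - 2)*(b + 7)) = b + 7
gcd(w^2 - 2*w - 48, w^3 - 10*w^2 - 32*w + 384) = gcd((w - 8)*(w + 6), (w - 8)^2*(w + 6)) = w^2 - 2*w - 48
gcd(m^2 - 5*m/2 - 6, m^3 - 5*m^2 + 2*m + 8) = m - 4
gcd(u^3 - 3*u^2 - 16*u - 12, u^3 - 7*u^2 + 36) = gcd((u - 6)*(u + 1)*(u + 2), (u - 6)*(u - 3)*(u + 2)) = u^2 - 4*u - 12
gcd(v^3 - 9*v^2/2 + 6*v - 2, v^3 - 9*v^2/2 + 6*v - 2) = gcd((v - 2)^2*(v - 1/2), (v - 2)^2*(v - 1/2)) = v^3 - 9*v^2/2 + 6*v - 2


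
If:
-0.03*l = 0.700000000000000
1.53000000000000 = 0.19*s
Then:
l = -23.33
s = 8.05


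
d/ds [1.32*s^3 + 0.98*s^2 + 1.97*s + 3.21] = 3.96*s^2 + 1.96*s + 1.97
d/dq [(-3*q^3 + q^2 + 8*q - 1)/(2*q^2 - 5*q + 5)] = (-6*q^4 + 30*q^3 - 66*q^2 + 14*q + 35)/(4*q^4 - 20*q^3 + 45*q^2 - 50*q + 25)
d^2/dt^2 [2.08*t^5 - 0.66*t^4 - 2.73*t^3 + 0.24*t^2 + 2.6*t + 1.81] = 41.6*t^3 - 7.92*t^2 - 16.38*t + 0.48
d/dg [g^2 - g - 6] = 2*g - 1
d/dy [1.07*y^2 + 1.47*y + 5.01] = 2.14*y + 1.47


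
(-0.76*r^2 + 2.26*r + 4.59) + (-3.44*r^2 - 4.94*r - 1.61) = -4.2*r^2 - 2.68*r + 2.98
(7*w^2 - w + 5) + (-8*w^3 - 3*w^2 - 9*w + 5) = -8*w^3 + 4*w^2 - 10*w + 10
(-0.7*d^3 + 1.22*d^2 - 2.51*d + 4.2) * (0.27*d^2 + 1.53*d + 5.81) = -0.189*d^5 - 0.7416*d^4 - 2.8781*d^3 + 4.3819*d^2 - 8.1571*d + 24.402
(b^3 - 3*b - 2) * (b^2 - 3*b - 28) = b^5 - 3*b^4 - 31*b^3 + 7*b^2 + 90*b + 56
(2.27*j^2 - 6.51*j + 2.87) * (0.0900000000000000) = 0.2043*j^2 - 0.5859*j + 0.2583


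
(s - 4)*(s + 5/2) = s^2 - 3*s/2 - 10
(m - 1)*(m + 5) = m^2 + 4*m - 5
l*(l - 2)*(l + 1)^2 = l^4 - 3*l^2 - 2*l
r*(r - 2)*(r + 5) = r^3 + 3*r^2 - 10*r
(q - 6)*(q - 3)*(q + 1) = q^3 - 8*q^2 + 9*q + 18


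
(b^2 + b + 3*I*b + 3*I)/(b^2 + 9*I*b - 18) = (b + 1)/(b + 6*I)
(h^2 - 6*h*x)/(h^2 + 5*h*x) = (h - 6*x)/(h + 5*x)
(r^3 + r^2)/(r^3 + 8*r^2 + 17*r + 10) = r^2/(r^2 + 7*r + 10)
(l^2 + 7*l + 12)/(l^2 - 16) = (l + 3)/(l - 4)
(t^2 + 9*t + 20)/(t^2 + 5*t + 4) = (t + 5)/(t + 1)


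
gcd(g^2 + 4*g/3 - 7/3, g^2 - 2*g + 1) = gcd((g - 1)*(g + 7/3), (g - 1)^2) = g - 1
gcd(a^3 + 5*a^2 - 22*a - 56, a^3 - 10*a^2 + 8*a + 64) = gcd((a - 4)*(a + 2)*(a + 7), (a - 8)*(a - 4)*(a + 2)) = a^2 - 2*a - 8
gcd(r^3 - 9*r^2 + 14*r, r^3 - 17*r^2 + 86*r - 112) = r^2 - 9*r + 14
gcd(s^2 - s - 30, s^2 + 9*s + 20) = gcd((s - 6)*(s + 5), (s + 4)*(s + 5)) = s + 5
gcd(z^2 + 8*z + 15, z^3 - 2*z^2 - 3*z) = 1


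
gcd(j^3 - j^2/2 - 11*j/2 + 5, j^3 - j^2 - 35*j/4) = j + 5/2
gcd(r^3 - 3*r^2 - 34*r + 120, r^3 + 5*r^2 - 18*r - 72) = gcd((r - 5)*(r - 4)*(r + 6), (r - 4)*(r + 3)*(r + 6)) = r^2 + 2*r - 24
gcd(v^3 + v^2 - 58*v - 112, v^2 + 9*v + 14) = v^2 + 9*v + 14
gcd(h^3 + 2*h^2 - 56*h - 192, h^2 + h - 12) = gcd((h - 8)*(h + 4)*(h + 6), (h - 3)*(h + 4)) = h + 4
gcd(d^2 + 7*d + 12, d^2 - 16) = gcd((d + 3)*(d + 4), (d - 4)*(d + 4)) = d + 4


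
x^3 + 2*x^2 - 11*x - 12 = (x - 3)*(x + 1)*(x + 4)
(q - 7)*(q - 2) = q^2 - 9*q + 14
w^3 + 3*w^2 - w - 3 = (w - 1)*(w + 1)*(w + 3)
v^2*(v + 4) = v^3 + 4*v^2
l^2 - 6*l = l*(l - 6)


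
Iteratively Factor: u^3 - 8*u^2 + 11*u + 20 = (u - 4)*(u^2 - 4*u - 5) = (u - 5)*(u - 4)*(u + 1)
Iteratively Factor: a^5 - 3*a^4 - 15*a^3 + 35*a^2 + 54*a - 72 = (a + 3)*(a^4 - 6*a^3 + 3*a^2 + 26*a - 24) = (a + 2)*(a + 3)*(a^3 - 8*a^2 + 19*a - 12) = (a - 3)*(a + 2)*(a + 3)*(a^2 - 5*a + 4) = (a - 4)*(a - 3)*(a + 2)*(a + 3)*(a - 1)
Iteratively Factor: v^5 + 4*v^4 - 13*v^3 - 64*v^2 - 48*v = (v + 1)*(v^4 + 3*v^3 - 16*v^2 - 48*v) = (v + 1)*(v + 3)*(v^3 - 16*v) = (v - 4)*(v + 1)*(v + 3)*(v^2 + 4*v) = v*(v - 4)*(v + 1)*(v + 3)*(v + 4)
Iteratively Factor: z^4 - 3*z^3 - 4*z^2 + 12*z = (z - 3)*(z^3 - 4*z) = z*(z - 3)*(z^2 - 4) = z*(z - 3)*(z + 2)*(z - 2)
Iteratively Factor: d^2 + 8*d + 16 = (d + 4)*(d + 4)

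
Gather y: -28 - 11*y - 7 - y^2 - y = -y^2 - 12*y - 35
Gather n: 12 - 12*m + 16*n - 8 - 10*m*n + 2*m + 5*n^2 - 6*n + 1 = -10*m + 5*n^2 + n*(10 - 10*m) + 5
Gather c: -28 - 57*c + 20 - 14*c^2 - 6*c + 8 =-14*c^2 - 63*c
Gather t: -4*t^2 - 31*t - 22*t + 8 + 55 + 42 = -4*t^2 - 53*t + 105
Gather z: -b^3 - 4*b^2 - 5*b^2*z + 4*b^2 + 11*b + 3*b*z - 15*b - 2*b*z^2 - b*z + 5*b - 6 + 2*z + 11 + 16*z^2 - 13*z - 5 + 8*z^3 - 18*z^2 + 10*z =-b^3 + b + 8*z^3 + z^2*(-2*b - 2) + z*(-5*b^2 + 2*b - 1)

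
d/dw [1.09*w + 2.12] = 1.09000000000000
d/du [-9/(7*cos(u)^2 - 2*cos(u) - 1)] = 18*(1 - 7*cos(u))*sin(u)/(-7*cos(u)^2 + 2*cos(u) + 1)^2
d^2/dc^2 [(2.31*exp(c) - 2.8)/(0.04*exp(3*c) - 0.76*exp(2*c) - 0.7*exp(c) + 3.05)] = (0.014784*exp(6*c) - 0.250992*exp(5*c) + 2.529296*exp(4*c) - 11.2049*exp(3*c) + 30.73308*exp(2*c) - 22.40175*exp(c) + 15.510775)*exp(c)/(6.4e-5*exp(9*c) - 0.003648*exp(8*c) + 0.065952*exp(7*c) - 0.296656*exp(6*c) - 1.71048*exp(5*c) + 3.65544*exp(4*c) + 10.5089*exp(3*c) - 16.7262*exp(2*c) - 19.53525*exp(c) + 28.372625)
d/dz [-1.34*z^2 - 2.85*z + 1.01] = -2.68*z - 2.85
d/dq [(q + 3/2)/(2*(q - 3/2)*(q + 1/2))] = 2*(-4*q^2 - 12*q + 3)/(16*q^4 - 32*q^3 - 8*q^2 + 24*q + 9)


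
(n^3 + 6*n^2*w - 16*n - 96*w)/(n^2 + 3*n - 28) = (n^2 + 6*n*w + 4*n + 24*w)/(n + 7)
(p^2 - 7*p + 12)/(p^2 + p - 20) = (p - 3)/(p + 5)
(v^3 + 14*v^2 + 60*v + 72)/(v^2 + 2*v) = v + 12 + 36/v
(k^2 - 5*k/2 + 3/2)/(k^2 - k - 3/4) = 2*(k - 1)/(2*k + 1)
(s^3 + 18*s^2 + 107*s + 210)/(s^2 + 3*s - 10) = (s^2 + 13*s + 42)/(s - 2)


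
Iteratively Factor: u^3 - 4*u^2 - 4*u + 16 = (u + 2)*(u^2 - 6*u + 8) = (u - 2)*(u + 2)*(u - 4)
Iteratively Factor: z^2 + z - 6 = (z + 3)*(z - 2)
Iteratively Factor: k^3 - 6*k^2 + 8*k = (k)*(k^2 - 6*k + 8) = k*(k - 2)*(k - 4)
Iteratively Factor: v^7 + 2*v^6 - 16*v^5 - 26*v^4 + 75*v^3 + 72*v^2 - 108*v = (v - 2)*(v^6 + 4*v^5 - 8*v^4 - 42*v^3 - 9*v^2 + 54*v) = (v - 2)*(v + 2)*(v^5 + 2*v^4 - 12*v^3 - 18*v^2 + 27*v) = (v - 3)*(v - 2)*(v + 2)*(v^4 + 5*v^3 + 3*v^2 - 9*v) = (v - 3)*(v - 2)*(v + 2)*(v + 3)*(v^3 + 2*v^2 - 3*v) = (v - 3)*(v - 2)*(v - 1)*(v + 2)*(v + 3)*(v^2 + 3*v) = (v - 3)*(v - 2)*(v - 1)*(v + 2)*(v + 3)^2*(v)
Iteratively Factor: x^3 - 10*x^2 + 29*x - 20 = (x - 1)*(x^2 - 9*x + 20) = (x - 5)*(x - 1)*(x - 4)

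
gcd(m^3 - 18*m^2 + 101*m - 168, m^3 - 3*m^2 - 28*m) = m - 7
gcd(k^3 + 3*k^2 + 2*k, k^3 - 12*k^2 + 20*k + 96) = k + 2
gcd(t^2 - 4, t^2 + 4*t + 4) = t + 2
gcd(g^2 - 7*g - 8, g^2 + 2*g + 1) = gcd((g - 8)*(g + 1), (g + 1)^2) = g + 1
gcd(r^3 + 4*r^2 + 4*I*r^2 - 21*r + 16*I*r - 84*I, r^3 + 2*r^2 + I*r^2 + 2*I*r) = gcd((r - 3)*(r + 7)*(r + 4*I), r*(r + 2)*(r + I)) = 1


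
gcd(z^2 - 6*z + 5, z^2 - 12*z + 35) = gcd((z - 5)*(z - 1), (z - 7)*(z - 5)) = z - 5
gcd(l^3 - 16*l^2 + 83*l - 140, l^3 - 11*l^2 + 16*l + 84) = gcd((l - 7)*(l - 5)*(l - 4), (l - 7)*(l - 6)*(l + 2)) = l - 7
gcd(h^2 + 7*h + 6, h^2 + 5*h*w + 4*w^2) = 1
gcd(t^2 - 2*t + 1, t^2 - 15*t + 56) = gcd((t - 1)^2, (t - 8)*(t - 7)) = 1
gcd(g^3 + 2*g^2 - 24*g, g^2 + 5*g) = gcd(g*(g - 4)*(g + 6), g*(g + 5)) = g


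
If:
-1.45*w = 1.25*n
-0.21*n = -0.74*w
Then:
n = 0.00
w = 0.00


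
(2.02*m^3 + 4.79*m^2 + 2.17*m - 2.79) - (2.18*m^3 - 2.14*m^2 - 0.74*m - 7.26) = -0.16*m^3 + 6.93*m^2 + 2.91*m + 4.47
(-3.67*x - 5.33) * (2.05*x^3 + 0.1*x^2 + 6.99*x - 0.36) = -7.5235*x^4 - 11.2935*x^3 - 26.1863*x^2 - 35.9355*x + 1.9188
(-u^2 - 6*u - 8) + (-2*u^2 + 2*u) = -3*u^2 - 4*u - 8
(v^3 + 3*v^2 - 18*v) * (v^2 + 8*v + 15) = v^5 + 11*v^4 + 21*v^3 - 99*v^2 - 270*v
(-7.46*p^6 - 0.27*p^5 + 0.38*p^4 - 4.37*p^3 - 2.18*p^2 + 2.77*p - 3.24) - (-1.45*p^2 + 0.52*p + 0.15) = -7.46*p^6 - 0.27*p^5 + 0.38*p^4 - 4.37*p^3 - 0.73*p^2 + 2.25*p - 3.39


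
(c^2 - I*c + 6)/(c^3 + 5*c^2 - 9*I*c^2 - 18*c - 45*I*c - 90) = (c + 2*I)/(c^2 + c*(5 - 6*I) - 30*I)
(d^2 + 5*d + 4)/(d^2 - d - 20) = (d + 1)/(d - 5)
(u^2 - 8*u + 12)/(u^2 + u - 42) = (u - 2)/(u + 7)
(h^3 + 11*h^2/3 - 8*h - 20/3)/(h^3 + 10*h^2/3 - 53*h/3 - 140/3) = (3*h^2 - 4*h - 4)/(3*h^2 - 5*h - 28)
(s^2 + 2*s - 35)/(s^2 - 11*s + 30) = (s + 7)/(s - 6)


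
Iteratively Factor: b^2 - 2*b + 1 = (b - 1)*(b - 1)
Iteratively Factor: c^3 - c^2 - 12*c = (c + 3)*(c^2 - 4*c) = (c - 4)*(c + 3)*(c)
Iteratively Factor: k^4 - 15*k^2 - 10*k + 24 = (k - 4)*(k^3 + 4*k^2 + k - 6) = (k - 4)*(k + 3)*(k^2 + k - 2) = (k - 4)*(k - 1)*(k + 3)*(k + 2)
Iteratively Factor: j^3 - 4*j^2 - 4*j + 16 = (j + 2)*(j^2 - 6*j + 8) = (j - 2)*(j + 2)*(j - 4)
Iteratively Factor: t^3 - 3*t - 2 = (t + 1)*(t^2 - t - 2) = (t + 1)^2*(t - 2)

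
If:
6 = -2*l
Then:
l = -3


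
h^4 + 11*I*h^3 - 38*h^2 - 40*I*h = h*(h + 2*I)*(h + 4*I)*(h + 5*I)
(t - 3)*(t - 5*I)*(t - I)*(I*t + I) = I*t^4 + 6*t^3 - 2*I*t^3 - 12*t^2 - 8*I*t^2 - 18*t + 10*I*t + 15*I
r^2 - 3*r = r*(r - 3)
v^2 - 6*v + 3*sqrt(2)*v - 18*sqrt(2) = (v - 6)*(v + 3*sqrt(2))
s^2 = s^2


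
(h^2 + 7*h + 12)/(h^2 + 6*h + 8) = (h + 3)/(h + 2)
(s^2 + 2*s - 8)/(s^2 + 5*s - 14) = (s + 4)/(s + 7)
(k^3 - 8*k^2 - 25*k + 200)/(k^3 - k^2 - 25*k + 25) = (k - 8)/(k - 1)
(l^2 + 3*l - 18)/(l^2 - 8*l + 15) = (l + 6)/(l - 5)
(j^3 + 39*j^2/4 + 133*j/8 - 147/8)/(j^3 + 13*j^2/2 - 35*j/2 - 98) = (j - 3/4)/(j - 4)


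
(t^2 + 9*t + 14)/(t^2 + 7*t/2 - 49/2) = 2*(t + 2)/(2*t - 7)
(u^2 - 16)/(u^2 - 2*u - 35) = (16 - u^2)/(-u^2 + 2*u + 35)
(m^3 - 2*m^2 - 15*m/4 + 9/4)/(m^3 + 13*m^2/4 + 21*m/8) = 2*(2*m^2 - 7*m + 3)/(m*(4*m + 7))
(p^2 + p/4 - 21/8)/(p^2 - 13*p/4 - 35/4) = (p - 3/2)/(p - 5)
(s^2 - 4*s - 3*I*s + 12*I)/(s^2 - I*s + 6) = (s - 4)/(s + 2*I)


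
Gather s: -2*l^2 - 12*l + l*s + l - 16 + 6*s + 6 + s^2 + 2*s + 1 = -2*l^2 - 11*l + s^2 + s*(l + 8) - 9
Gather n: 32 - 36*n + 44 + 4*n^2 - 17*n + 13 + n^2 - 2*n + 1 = 5*n^2 - 55*n + 90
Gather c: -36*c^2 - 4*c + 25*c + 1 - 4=-36*c^2 + 21*c - 3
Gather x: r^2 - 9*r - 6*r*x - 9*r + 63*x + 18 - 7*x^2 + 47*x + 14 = r^2 - 18*r - 7*x^2 + x*(110 - 6*r) + 32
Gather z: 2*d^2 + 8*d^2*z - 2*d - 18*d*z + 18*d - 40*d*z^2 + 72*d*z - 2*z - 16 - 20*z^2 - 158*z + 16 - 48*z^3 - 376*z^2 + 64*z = 2*d^2 + 16*d - 48*z^3 + z^2*(-40*d - 396) + z*(8*d^2 + 54*d - 96)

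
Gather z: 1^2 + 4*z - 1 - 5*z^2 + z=-5*z^2 + 5*z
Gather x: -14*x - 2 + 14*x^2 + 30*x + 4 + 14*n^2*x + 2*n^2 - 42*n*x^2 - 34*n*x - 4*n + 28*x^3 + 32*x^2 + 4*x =2*n^2 - 4*n + 28*x^3 + x^2*(46 - 42*n) + x*(14*n^2 - 34*n + 20) + 2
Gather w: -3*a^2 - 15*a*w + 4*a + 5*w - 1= -3*a^2 + 4*a + w*(5 - 15*a) - 1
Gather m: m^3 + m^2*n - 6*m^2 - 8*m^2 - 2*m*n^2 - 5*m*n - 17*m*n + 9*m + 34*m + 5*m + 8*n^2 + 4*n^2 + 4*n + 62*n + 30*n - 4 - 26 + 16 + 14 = m^3 + m^2*(n - 14) + m*(-2*n^2 - 22*n + 48) + 12*n^2 + 96*n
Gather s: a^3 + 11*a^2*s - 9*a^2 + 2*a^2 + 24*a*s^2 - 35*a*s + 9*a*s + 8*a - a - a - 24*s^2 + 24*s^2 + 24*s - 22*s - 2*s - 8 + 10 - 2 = a^3 - 7*a^2 + 24*a*s^2 + 6*a + s*(11*a^2 - 26*a)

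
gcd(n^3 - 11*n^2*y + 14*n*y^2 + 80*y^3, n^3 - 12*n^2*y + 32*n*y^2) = -n + 8*y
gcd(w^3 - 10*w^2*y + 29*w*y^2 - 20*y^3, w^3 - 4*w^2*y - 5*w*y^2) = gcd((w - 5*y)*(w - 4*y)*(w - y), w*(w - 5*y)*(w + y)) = -w + 5*y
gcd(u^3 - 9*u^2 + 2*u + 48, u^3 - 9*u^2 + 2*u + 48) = u^3 - 9*u^2 + 2*u + 48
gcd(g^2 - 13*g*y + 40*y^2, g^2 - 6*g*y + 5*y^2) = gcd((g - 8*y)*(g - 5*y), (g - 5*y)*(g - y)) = -g + 5*y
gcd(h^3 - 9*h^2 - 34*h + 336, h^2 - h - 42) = h^2 - h - 42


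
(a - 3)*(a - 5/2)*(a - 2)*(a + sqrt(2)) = a^4 - 15*a^3/2 + sqrt(2)*a^3 - 15*sqrt(2)*a^2/2 + 37*a^2/2 - 15*a + 37*sqrt(2)*a/2 - 15*sqrt(2)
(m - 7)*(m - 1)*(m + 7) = m^3 - m^2 - 49*m + 49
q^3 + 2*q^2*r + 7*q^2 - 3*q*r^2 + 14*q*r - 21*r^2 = (q + 7)*(q - r)*(q + 3*r)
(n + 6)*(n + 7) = n^2 + 13*n + 42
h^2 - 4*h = h*(h - 4)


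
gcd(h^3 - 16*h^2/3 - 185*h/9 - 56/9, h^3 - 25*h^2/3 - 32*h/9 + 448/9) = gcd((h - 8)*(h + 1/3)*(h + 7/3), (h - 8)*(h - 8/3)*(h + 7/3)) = h^2 - 17*h/3 - 56/3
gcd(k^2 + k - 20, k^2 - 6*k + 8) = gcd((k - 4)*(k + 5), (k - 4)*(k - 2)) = k - 4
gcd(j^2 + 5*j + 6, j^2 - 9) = j + 3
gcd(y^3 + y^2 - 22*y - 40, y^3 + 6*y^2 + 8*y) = y^2 + 6*y + 8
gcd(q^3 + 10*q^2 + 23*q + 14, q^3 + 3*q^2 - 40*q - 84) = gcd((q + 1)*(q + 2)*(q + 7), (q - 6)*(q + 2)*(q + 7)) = q^2 + 9*q + 14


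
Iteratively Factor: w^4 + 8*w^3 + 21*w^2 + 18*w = (w)*(w^3 + 8*w^2 + 21*w + 18) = w*(w + 3)*(w^2 + 5*w + 6) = w*(w + 3)^2*(w + 2)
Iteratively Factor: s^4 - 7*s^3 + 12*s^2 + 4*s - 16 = (s - 2)*(s^3 - 5*s^2 + 2*s + 8) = (s - 2)^2*(s^2 - 3*s - 4) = (s - 4)*(s - 2)^2*(s + 1)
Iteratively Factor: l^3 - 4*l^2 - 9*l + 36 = (l - 4)*(l^2 - 9) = (l - 4)*(l + 3)*(l - 3)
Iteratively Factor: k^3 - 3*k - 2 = (k - 2)*(k^2 + 2*k + 1) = (k - 2)*(k + 1)*(k + 1)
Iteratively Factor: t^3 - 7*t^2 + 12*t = (t - 3)*(t^2 - 4*t) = t*(t - 3)*(t - 4)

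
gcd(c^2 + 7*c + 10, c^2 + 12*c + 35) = c + 5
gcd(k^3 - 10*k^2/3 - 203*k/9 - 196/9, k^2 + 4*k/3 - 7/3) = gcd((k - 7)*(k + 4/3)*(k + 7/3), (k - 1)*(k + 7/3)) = k + 7/3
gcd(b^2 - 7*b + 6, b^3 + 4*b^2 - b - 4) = b - 1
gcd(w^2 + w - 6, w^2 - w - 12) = w + 3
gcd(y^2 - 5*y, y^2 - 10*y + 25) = y - 5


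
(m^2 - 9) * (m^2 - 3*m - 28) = m^4 - 3*m^3 - 37*m^2 + 27*m + 252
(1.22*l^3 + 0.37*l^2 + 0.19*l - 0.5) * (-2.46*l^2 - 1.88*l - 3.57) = -3.0012*l^5 - 3.2038*l^4 - 5.5184*l^3 - 0.4481*l^2 + 0.2617*l + 1.785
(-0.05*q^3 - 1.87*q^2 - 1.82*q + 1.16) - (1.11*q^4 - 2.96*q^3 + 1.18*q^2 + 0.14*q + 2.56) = -1.11*q^4 + 2.91*q^3 - 3.05*q^2 - 1.96*q - 1.4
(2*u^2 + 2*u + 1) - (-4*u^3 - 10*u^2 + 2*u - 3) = 4*u^3 + 12*u^2 + 4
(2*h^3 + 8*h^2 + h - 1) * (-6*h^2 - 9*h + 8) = -12*h^5 - 66*h^4 - 62*h^3 + 61*h^2 + 17*h - 8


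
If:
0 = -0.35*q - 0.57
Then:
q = -1.63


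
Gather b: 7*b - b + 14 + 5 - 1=6*b + 18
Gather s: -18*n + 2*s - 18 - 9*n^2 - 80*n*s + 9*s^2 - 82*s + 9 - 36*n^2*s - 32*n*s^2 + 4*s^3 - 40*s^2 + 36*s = -9*n^2 - 18*n + 4*s^3 + s^2*(-32*n - 31) + s*(-36*n^2 - 80*n - 44) - 9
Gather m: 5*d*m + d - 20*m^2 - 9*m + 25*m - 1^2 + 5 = d - 20*m^2 + m*(5*d + 16) + 4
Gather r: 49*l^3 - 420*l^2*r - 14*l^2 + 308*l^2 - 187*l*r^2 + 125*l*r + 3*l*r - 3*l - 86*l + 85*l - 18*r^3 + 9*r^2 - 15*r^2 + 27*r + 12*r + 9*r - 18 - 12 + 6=49*l^3 + 294*l^2 - 4*l - 18*r^3 + r^2*(-187*l - 6) + r*(-420*l^2 + 128*l + 48) - 24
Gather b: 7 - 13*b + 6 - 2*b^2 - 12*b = -2*b^2 - 25*b + 13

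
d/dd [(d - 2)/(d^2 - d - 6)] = (d^2 - d - (d - 2)*(2*d - 1) - 6)/(-d^2 + d + 6)^2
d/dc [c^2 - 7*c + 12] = 2*c - 7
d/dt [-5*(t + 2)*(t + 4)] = -10*t - 30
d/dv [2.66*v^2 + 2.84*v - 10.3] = 5.32*v + 2.84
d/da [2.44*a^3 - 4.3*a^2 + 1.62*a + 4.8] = 7.32*a^2 - 8.6*a + 1.62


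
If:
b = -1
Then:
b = -1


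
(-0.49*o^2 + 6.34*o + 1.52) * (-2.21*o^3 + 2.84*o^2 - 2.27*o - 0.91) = 1.0829*o^5 - 15.403*o^4 + 15.7587*o^3 - 9.6291*o^2 - 9.2198*o - 1.3832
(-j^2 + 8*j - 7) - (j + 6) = -j^2 + 7*j - 13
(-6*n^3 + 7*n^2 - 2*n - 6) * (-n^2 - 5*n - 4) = 6*n^5 + 23*n^4 - 9*n^3 - 12*n^2 + 38*n + 24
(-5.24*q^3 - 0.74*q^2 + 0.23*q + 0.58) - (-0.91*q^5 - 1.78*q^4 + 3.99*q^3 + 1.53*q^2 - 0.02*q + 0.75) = 0.91*q^5 + 1.78*q^4 - 9.23*q^3 - 2.27*q^2 + 0.25*q - 0.17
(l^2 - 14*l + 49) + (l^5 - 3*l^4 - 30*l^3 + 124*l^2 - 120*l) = l^5 - 3*l^4 - 30*l^3 + 125*l^2 - 134*l + 49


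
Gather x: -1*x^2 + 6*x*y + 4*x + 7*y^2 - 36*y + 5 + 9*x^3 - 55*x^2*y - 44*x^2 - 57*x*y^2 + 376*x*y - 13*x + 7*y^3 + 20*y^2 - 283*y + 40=9*x^3 + x^2*(-55*y - 45) + x*(-57*y^2 + 382*y - 9) + 7*y^3 + 27*y^2 - 319*y + 45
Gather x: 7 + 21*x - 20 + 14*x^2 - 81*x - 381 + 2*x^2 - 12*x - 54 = 16*x^2 - 72*x - 448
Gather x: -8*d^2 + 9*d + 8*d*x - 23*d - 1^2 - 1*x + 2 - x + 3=-8*d^2 - 14*d + x*(8*d - 2) + 4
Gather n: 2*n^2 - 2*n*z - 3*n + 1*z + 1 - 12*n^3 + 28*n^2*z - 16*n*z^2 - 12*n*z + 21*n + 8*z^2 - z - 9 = -12*n^3 + n^2*(28*z + 2) + n*(-16*z^2 - 14*z + 18) + 8*z^2 - 8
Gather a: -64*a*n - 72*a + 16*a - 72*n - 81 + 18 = a*(-64*n - 56) - 72*n - 63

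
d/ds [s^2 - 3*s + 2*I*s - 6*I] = 2*s - 3 + 2*I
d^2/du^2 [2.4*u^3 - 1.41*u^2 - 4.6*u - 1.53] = 14.4*u - 2.82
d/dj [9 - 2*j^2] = -4*j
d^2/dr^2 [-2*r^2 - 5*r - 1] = -4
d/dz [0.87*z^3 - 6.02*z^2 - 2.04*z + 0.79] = 2.61*z^2 - 12.04*z - 2.04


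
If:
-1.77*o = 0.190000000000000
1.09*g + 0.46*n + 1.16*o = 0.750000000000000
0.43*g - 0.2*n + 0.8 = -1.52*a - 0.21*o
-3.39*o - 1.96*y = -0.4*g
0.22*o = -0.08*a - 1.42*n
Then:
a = -0.72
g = 0.78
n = 0.06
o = -0.11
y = 0.34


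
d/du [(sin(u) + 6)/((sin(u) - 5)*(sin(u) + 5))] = (-12*sin(u) + cos(u)^2 - 26)*cos(u)/((sin(u) - 5)^2*(sin(u) + 5)^2)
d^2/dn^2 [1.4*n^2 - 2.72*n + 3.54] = 2.80000000000000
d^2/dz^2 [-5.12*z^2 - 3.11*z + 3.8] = -10.2400000000000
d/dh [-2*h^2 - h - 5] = -4*h - 1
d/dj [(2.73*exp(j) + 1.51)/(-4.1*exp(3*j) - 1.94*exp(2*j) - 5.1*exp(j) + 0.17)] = (22.386*exp(3*j) + 23.8692*exp(2*j) + 5.8588*exp(j) + 8.1651)*exp(j)/(16.81*exp(6*j) + 15.908*exp(5*j) + 45.5836*exp(4*j) + 18.394*exp(3*j) + 25.3504*exp(2*j) - 1.734*exp(j) + 0.0289)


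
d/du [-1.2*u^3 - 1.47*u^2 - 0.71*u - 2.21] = -3.6*u^2 - 2.94*u - 0.71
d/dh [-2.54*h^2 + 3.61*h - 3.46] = 3.61 - 5.08*h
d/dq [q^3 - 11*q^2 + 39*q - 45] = 3*q^2 - 22*q + 39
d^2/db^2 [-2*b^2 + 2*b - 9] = -4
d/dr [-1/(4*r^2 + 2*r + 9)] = 2*(4*r + 1)/(4*r^2 + 2*r + 9)^2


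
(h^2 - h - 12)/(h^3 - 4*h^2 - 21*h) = (h - 4)/(h*(h - 7))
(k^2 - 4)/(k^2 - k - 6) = (k - 2)/(k - 3)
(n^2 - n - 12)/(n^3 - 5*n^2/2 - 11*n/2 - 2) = 2*(n + 3)/(2*n^2 + 3*n + 1)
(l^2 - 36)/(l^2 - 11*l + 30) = (l + 6)/(l - 5)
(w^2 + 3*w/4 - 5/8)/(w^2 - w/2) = (w + 5/4)/w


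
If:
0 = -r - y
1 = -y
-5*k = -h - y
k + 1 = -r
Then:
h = -9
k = -2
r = 1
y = -1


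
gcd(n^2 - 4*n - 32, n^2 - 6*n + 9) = 1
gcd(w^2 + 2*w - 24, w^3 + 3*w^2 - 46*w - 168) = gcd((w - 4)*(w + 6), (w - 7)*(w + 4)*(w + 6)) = w + 6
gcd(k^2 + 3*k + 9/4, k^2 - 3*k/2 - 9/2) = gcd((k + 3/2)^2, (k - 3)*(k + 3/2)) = k + 3/2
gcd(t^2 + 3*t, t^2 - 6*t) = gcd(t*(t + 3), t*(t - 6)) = t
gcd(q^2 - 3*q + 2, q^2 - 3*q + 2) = q^2 - 3*q + 2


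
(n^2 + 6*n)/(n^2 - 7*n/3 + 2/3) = 3*n*(n + 6)/(3*n^2 - 7*n + 2)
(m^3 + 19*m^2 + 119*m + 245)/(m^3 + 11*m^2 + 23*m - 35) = (m + 7)/(m - 1)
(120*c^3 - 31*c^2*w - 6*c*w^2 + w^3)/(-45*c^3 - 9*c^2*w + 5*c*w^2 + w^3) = (-8*c + w)/(3*c + w)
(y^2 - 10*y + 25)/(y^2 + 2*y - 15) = (y^2 - 10*y + 25)/(y^2 + 2*y - 15)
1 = 1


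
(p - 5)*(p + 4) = p^2 - p - 20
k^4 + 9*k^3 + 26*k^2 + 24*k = k*(k + 2)*(k + 3)*(k + 4)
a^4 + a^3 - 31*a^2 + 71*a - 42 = (a - 3)*(a - 2)*(a - 1)*(a + 7)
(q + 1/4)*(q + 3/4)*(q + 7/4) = q^3 + 11*q^2/4 + 31*q/16 + 21/64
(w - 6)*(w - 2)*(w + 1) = w^3 - 7*w^2 + 4*w + 12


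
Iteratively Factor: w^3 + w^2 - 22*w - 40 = (w + 4)*(w^2 - 3*w - 10) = (w - 5)*(w + 4)*(w + 2)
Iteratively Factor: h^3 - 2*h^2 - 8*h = (h)*(h^2 - 2*h - 8) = h*(h + 2)*(h - 4)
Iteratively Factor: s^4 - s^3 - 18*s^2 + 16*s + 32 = (s + 4)*(s^3 - 5*s^2 + 2*s + 8) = (s - 4)*(s + 4)*(s^2 - s - 2) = (s - 4)*(s + 1)*(s + 4)*(s - 2)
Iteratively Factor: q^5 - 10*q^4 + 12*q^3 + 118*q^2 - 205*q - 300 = (q - 5)*(q^4 - 5*q^3 - 13*q^2 + 53*q + 60) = (q - 5)*(q + 1)*(q^3 - 6*q^2 - 7*q + 60) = (q - 5)*(q - 4)*(q + 1)*(q^2 - 2*q - 15) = (q - 5)*(q - 4)*(q + 1)*(q + 3)*(q - 5)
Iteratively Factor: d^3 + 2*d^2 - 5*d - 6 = (d + 3)*(d^2 - d - 2) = (d - 2)*(d + 3)*(d + 1)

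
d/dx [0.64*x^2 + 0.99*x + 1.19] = 1.28*x + 0.99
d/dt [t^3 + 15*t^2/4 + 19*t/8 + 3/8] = 3*t^2 + 15*t/2 + 19/8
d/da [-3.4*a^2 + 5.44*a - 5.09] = 5.44 - 6.8*a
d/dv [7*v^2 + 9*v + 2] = 14*v + 9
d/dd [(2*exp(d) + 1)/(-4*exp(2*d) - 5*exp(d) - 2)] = (8*exp(2*d) + 8*exp(d) + 1)*exp(d)/(16*exp(4*d) + 40*exp(3*d) + 41*exp(2*d) + 20*exp(d) + 4)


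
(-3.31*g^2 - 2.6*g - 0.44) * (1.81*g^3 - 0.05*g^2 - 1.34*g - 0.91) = -5.9911*g^5 - 4.5405*g^4 + 3.769*g^3 + 6.5181*g^2 + 2.9556*g + 0.4004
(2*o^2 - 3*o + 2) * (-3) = -6*o^2 + 9*o - 6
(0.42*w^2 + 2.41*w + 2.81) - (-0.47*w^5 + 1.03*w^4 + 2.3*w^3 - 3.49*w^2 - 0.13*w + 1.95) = 0.47*w^5 - 1.03*w^4 - 2.3*w^3 + 3.91*w^2 + 2.54*w + 0.86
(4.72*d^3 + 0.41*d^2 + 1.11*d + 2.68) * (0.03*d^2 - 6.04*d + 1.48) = 0.1416*d^5 - 28.4965*d^4 + 4.5425*d^3 - 6.0172*d^2 - 14.5444*d + 3.9664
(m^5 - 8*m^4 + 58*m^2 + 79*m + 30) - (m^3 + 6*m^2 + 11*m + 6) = m^5 - 8*m^4 - m^3 + 52*m^2 + 68*m + 24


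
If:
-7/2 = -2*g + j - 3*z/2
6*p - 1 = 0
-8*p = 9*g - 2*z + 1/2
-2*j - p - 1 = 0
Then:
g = 37/210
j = -7/12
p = 1/6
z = 359/210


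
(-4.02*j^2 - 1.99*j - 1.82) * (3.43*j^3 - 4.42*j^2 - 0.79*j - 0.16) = -13.7886*j^5 + 10.9427*j^4 + 5.729*j^3 + 10.2597*j^2 + 1.7562*j + 0.2912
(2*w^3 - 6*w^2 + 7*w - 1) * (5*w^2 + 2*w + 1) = 10*w^5 - 26*w^4 + 25*w^3 + 3*w^2 + 5*w - 1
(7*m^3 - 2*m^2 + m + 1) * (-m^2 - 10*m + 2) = -7*m^5 - 68*m^4 + 33*m^3 - 15*m^2 - 8*m + 2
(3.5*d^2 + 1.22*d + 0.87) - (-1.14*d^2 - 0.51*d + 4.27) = 4.64*d^2 + 1.73*d - 3.4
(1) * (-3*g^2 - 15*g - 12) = -3*g^2 - 15*g - 12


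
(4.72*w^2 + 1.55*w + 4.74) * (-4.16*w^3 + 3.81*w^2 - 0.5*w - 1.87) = -19.6352*w^5 + 11.5352*w^4 - 16.1729*w^3 + 8.458*w^2 - 5.2685*w - 8.8638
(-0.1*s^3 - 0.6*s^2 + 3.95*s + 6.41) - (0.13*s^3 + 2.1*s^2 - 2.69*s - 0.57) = -0.23*s^3 - 2.7*s^2 + 6.64*s + 6.98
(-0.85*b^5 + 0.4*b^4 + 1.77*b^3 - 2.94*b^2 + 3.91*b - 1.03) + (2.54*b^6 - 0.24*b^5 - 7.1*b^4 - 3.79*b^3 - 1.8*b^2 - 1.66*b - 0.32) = 2.54*b^6 - 1.09*b^5 - 6.7*b^4 - 2.02*b^3 - 4.74*b^2 + 2.25*b - 1.35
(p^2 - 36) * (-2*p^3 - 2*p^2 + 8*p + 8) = -2*p^5 - 2*p^4 + 80*p^3 + 80*p^2 - 288*p - 288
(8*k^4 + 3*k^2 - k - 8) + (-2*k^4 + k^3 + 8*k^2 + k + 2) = 6*k^4 + k^3 + 11*k^2 - 6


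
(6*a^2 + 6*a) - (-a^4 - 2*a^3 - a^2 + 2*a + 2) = a^4 + 2*a^3 + 7*a^2 + 4*a - 2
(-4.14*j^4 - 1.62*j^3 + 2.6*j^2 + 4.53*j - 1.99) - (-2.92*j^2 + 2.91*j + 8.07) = -4.14*j^4 - 1.62*j^3 + 5.52*j^2 + 1.62*j - 10.06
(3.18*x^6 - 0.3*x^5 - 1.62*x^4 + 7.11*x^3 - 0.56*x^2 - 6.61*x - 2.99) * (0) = 0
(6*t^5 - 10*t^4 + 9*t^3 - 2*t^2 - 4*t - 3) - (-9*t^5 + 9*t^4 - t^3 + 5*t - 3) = 15*t^5 - 19*t^4 + 10*t^3 - 2*t^2 - 9*t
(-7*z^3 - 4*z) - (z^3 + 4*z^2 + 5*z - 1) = -8*z^3 - 4*z^2 - 9*z + 1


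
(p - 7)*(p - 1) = p^2 - 8*p + 7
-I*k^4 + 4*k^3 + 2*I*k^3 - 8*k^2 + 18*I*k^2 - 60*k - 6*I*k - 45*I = (k - 5)*(k + 3)*(k + 3*I)*(-I*k + 1)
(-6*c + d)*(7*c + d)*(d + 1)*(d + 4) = -42*c^2*d^2 - 210*c^2*d - 168*c^2 + c*d^3 + 5*c*d^2 + 4*c*d + d^4 + 5*d^3 + 4*d^2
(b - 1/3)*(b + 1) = b^2 + 2*b/3 - 1/3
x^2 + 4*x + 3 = (x + 1)*(x + 3)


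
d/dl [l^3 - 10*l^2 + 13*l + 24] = 3*l^2 - 20*l + 13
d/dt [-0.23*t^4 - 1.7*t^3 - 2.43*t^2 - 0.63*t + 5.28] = -0.92*t^3 - 5.1*t^2 - 4.86*t - 0.63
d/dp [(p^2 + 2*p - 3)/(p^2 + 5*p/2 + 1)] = 2*(p^2 + 16*p + 19)/(4*p^4 + 20*p^3 + 33*p^2 + 20*p + 4)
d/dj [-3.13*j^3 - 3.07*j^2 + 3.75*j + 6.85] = -9.39*j^2 - 6.14*j + 3.75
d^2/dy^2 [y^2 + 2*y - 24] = 2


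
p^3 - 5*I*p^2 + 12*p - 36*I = (p - 6*I)*(p - 2*I)*(p + 3*I)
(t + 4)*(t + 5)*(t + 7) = t^3 + 16*t^2 + 83*t + 140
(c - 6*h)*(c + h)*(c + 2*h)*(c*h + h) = c^4*h - 3*c^3*h^2 + c^3*h - 16*c^2*h^3 - 3*c^2*h^2 - 12*c*h^4 - 16*c*h^3 - 12*h^4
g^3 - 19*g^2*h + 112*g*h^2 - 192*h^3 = (g - 8*h)^2*(g - 3*h)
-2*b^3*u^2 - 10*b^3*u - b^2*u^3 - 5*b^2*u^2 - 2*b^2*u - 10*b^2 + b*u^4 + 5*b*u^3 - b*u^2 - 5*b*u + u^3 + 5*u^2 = (-2*b + u)*(b + u)*(u + 5)*(b*u + 1)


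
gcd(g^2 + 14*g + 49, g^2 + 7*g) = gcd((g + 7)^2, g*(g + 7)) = g + 7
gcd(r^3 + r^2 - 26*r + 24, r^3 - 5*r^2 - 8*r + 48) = r - 4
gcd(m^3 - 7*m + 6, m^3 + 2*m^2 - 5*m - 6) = m^2 + m - 6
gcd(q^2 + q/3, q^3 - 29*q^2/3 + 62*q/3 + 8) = q + 1/3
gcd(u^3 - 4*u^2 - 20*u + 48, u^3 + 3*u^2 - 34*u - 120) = u^2 - 2*u - 24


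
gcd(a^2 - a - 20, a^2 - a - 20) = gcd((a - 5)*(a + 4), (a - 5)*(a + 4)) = a^2 - a - 20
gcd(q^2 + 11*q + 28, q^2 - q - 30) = 1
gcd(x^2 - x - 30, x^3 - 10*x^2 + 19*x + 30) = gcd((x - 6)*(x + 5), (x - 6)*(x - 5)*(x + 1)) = x - 6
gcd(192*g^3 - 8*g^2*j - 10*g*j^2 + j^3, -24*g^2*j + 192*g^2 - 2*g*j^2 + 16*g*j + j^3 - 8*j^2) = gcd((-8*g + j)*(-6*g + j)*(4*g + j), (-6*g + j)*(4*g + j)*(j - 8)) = 24*g^2 + 2*g*j - j^2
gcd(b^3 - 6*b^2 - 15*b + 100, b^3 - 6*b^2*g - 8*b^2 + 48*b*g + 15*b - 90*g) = b - 5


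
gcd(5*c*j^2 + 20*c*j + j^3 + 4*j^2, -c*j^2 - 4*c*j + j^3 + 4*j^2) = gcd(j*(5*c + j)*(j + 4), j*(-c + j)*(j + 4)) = j^2 + 4*j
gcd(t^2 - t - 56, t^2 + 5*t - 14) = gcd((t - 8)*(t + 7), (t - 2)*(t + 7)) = t + 7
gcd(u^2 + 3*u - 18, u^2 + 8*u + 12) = u + 6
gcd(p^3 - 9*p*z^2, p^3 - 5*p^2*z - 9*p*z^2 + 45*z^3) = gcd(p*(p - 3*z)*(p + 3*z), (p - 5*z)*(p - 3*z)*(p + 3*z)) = -p^2 + 9*z^2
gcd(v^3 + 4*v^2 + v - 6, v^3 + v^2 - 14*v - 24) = v^2 + 5*v + 6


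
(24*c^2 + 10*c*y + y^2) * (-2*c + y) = -48*c^3 + 4*c^2*y + 8*c*y^2 + y^3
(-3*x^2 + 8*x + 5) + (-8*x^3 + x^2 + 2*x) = -8*x^3 - 2*x^2 + 10*x + 5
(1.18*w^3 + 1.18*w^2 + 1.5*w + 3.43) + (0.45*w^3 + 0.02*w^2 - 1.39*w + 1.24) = 1.63*w^3 + 1.2*w^2 + 0.11*w + 4.67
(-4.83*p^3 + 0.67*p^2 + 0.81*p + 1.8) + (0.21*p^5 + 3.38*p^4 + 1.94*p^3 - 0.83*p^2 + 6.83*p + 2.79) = 0.21*p^5 + 3.38*p^4 - 2.89*p^3 - 0.16*p^2 + 7.64*p + 4.59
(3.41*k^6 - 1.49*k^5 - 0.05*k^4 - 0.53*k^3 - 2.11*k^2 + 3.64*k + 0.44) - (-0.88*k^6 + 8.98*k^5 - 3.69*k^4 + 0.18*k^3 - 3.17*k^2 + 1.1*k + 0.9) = 4.29*k^6 - 10.47*k^5 + 3.64*k^4 - 0.71*k^3 + 1.06*k^2 + 2.54*k - 0.46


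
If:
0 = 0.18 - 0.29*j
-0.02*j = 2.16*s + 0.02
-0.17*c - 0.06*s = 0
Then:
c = 0.01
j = 0.62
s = -0.02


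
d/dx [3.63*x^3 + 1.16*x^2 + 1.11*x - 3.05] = 10.89*x^2 + 2.32*x + 1.11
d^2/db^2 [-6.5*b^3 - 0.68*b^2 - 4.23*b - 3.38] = -39.0*b - 1.36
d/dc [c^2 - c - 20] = 2*c - 1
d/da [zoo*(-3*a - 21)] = zoo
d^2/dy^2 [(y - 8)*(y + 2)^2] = 6*y - 8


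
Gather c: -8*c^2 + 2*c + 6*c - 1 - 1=-8*c^2 + 8*c - 2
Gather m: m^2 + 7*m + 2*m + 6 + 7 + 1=m^2 + 9*m + 14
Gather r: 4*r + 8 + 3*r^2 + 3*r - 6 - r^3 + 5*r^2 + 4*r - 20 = -r^3 + 8*r^2 + 11*r - 18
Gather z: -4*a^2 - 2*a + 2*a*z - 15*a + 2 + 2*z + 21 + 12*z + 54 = -4*a^2 - 17*a + z*(2*a + 14) + 77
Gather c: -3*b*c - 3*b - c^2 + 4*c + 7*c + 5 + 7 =-3*b - c^2 + c*(11 - 3*b) + 12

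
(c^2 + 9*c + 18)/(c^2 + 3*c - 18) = (c + 3)/(c - 3)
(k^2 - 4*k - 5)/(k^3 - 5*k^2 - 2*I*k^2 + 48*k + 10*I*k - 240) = (k + 1)/(k^2 - 2*I*k + 48)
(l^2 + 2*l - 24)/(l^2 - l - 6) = (-l^2 - 2*l + 24)/(-l^2 + l + 6)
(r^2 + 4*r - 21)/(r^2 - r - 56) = (r - 3)/(r - 8)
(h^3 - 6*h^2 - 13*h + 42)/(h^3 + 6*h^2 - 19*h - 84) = (h^2 - 9*h + 14)/(h^2 + 3*h - 28)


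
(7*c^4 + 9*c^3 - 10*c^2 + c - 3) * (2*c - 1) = 14*c^5 + 11*c^4 - 29*c^3 + 12*c^2 - 7*c + 3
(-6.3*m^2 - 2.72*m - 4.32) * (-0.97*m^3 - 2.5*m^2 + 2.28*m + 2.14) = 6.111*m^5 + 18.3884*m^4 - 3.3736*m^3 - 8.8836*m^2 - 15.6704*m - 9.2448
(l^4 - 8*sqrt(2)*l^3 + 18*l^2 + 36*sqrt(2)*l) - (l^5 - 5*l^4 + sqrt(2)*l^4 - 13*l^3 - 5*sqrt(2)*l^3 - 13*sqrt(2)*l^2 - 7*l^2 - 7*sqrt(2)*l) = -l^5 - sqrt(2)*l^4 + 6*l^4 - 3*sqrt(2)*l^3 + 13*l^3 + 13*sqrt(2)*l^2 + 25*l^2 + 43*sqrt(2)*l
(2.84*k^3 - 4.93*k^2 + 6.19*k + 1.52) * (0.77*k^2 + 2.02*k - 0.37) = 2.1868*k^5 + 1.9407*k^4 - 6.2431*k^3 + 15.4983*k^2 + 0.7801*k - 0.5624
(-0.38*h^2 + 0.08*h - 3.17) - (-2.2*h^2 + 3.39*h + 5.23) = 1.82*h^2 - 3.31*h - 8.4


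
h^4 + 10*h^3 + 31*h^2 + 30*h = h*(h + 2)*(h + 3)*(h + 5)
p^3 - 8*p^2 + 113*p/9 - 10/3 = (p - 6)*(p - 5/3)*(p - 1/3)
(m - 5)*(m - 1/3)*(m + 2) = m^3 - 10*m^2/3 - 9*m + 10/3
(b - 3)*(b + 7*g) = b^2 + 7*b*g - 3*b - 21*g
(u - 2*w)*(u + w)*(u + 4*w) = u^3 + 3*u^2*w - 6*u*w^2 - 8*w^3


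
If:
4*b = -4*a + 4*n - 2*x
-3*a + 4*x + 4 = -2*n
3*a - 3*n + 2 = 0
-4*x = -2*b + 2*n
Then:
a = 80/39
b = 14/13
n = 106/39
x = -32/39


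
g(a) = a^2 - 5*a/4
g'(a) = 2*a - 5/4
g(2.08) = 1.73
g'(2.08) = 2.91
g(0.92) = -0.30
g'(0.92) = 0.59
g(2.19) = 2.06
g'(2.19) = 3.13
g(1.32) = 0.09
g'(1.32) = 1.39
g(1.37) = 0.16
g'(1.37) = 1.49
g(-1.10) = 2.58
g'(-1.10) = -3.45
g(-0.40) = 0.66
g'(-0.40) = -2.05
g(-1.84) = 5.69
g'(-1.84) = -4.93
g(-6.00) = 43.50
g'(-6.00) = -13.25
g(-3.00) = 12.75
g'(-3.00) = -7.25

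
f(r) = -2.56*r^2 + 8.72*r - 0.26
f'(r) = 8.72 - 5.12*r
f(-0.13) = -1.44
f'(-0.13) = 9.39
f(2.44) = 5.78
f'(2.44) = -3.77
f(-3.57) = -64.02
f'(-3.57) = 27.00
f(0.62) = 4.16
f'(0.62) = 5.55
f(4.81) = -17.55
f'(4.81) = -15.91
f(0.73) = 4.74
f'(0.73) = 4.98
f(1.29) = 6.73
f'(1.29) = 2.12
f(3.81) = -4.20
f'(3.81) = -10.79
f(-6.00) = -144.74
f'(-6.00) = 39.44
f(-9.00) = -286.10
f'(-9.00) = 54.80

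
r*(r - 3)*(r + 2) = r^3 - r^2 - 6*r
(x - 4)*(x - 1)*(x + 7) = x^3 + 2*x^2 - 31*x + 28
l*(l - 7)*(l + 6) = l^3 - l^2 - 42*l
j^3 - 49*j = j*(j - 7)*(j + 7)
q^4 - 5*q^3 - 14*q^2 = q^2*(q - 7)*(q + 2)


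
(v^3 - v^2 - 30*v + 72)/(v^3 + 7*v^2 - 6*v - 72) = (v - 4)/(v + 4)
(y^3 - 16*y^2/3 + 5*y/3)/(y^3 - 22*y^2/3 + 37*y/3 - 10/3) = y/(y - 2)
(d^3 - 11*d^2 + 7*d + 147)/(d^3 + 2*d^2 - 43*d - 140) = (d^2 - 4*d - 21)/(d^2 + 9*d + 20)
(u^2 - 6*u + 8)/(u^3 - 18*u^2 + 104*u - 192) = (u - 2)/(u^2 - 14*u + 48)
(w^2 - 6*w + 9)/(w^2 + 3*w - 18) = (w - 3)/(w + 6)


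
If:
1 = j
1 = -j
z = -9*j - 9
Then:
No Solution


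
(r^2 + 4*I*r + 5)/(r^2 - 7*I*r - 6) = (r + 5*I)/(r - 6*I)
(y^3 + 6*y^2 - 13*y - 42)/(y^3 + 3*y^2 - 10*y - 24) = (y + 7)/(y + 4)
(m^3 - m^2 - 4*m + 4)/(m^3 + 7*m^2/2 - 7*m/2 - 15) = 2*(m^2 + m - 2)/(2*m^2 + 11*m + 15)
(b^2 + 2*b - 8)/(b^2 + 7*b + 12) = (b - 2)/(b + 3)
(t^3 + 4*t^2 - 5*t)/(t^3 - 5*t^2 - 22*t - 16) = t*(-t^2 - 4*t + 5)/(-t^3 + 5*t^2 + 22*t + 16)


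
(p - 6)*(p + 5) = p^2 - p - 30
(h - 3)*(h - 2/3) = h^2 - 11*h/3 + 2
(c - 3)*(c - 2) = c^2 - 5*c + 6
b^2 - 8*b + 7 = (b - 7)*(b - 1)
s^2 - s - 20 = (s - 5)*(s + 4)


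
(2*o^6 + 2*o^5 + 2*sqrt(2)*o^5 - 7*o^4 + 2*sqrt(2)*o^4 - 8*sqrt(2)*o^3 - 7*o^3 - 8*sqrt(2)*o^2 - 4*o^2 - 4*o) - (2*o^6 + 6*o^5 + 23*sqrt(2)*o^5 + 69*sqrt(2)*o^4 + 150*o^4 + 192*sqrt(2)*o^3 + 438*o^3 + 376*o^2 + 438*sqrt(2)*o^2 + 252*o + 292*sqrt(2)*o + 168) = -21*sqrt(2)*o^5 - 4*o^5 - 157*o^4 - 67*sqrt(2)*o^4 - 445*o^3 - 200*sqrt(2)*o^3 - 446*sqrt(2)*o^2 - 380*o^2 - 292*sqrt(2)*o - 256*o - 168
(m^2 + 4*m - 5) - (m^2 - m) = 5*m - 5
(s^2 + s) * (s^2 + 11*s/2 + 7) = s^4 + 13*s^3/2 + 25*s^2/2 + 7*s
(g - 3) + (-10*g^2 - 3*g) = -10*g^2 - 2*g - 3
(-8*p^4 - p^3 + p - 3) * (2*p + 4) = -16*p^5 - 34*p^4 - 4*p^3 + 2*p^2 - 2*p - 12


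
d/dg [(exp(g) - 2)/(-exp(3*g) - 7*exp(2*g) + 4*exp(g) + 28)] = (2*exp(g) + 9)*exp(g)/(exp(4*g) + 18*exp(3*g) + 109*exp(2*g) + 252*exp(g) + 196)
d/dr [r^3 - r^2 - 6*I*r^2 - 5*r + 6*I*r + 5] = 3*r^2 - 2*r - 12*I*r - 5 + 6*I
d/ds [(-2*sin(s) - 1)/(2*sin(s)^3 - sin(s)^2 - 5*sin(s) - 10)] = (4*sin(s) - 2*sin(3*s) - 2*cos(2*s) + 17)*cos(s)/(-2*sin(s)^3 + sin(s)^2 + 5*sin(s) + 10)^2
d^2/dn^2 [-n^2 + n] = -2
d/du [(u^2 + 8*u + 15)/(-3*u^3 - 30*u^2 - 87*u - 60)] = (u^2 + 6*u + 11)/(3*(u^4 + 10*u^3 + 33*u^2 + 40*u + 16))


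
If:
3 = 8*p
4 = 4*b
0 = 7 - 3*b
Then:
No Solution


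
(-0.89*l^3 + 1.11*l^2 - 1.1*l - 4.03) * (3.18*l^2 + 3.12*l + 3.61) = -2.8302*l^5 + 0.753*l^4 - 3.2477*l^3 - 12.2403*l^2 - 16.5446*l - 14.5483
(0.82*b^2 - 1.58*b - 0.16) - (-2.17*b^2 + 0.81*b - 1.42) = 2.99*b^2 - 2.39*b + 1.26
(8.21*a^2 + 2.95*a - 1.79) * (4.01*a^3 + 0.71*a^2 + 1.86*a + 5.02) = 32.9221*a^5 + 17.6586*a^4 + 10.1872*a^3 + 45.4303*a^2 + 11.4796*a - 8.9858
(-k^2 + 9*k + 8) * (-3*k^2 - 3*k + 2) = 3*k^4 - 24*k^3 - 53*k^2 - 6*k + 16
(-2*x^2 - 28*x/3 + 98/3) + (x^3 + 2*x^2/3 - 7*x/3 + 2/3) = x^3 - 4*x^2/3 - 35*x/3 + 100/3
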